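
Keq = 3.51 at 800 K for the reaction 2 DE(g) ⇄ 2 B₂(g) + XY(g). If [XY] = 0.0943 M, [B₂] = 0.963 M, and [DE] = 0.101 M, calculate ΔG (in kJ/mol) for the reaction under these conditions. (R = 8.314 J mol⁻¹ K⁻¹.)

Q = [B₂]²·[XY] / [DE]² = (0.963)²·(0.0943) / (0.101)² = 8.57
ΔG = RT ln(Q/Keq) = (8.314 J mol⁻¹ K⁻¹)(800 K) × ln(8.57/3.51)
   = (6.651 kJ/mol)(0.8927) = 5.94 kJ/mol
ΔG > 0, so the forward reaction is non-spontaneous (proceeds in reverse).

ΔG = 5.94 kJ/mol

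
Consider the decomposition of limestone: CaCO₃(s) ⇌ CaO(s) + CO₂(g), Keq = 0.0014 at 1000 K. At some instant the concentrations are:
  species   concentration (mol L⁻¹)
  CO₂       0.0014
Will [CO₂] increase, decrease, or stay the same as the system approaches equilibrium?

stay the same

(CaCO₃, CaO are pure solids — omitted from Q.)
Q = [CO₂] = 0.0014
Q = 0.0014 = Keq; the system is at equilibrium.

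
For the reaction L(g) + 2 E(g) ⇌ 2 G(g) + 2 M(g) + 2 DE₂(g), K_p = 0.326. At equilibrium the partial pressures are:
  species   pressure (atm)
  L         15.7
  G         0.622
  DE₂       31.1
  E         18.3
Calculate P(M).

P(M) = 2.14 atm

At equilibrium, K_p = P(G)²·P(M)²·P(DE₂)² / (P(L)·P(E)²) = 0.326.
(0.622)²·(P(M))²·(31.1)² / ((15.7)·(18.3)²) = 0.326
P(M)² = 4.58 ⇒ P(M) = 2.14 atm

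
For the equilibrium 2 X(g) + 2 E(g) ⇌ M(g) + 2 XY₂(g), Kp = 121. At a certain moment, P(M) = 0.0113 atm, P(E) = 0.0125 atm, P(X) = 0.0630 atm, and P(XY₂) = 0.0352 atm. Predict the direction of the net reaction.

in the forward direction

Qp = P(M)·P(XY₂)² / (P(X)²·P(E)²) = (0.0113)·(0.0352)² / ((0.0630)²·(0.0125)²) = 22.6
Qp = 22.6 < Kp = 121, so the forward reaction proceeds.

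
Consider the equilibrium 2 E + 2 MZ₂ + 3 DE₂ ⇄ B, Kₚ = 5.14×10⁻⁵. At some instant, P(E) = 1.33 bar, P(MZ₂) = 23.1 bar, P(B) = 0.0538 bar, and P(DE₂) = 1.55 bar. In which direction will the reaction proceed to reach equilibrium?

toward products

Qₚ = P(B) / (P(E)²·P(MZ₂)²·P(DE₂)³) = (0.0538) / ((1.33)²·(23.1)²·(1.55)³) = 1.53×10⁻⁵
Qₚ = 1.53×10⁻⁵ < Kₚ = 5.14×10⁻⁵, so the forward reaction proceeds.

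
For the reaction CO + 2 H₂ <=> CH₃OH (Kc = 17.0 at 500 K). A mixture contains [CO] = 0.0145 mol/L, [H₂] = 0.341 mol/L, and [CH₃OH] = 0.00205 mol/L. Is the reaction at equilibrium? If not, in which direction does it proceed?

in the forward direction

Qc = [CH₃OH] / ([CO]·[H₂]²) = (0.00205) / ((0.0145)·(0.341)²) = 1.22
Qc = 1.22 < Kc = 17.0, so the forward reaction proceeds.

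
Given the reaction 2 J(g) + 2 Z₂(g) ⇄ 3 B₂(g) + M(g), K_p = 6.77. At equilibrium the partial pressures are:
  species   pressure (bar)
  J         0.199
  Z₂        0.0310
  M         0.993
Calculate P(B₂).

At equilibrium, K_p = P(B₂)³·P(M) / (P(J)²·P(Z₂)²) = 6.77.
(P(B₂))³·(0.993) / ((0.199)²·(0.0310)²) = 6.77
P(B₂)³ = 2.59×10⁻⁴ ⇒ P(B₂) = 0.0638 bar

P(B₂) = 0.0638 bar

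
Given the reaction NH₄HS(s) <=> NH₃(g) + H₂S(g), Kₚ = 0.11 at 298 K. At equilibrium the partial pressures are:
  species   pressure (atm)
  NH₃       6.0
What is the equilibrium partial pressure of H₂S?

P(H₂S) = 0.018 atm

(NH₄HS is a pure solid — omitted from Kₚ.)
At equilibrium, Kₚ = P(NH₃)·P(H₂S) = 0.11.
(6.0)·(P(H₂S)) = 0.11
P(H₂S) = 0.0183 = 0.018 atm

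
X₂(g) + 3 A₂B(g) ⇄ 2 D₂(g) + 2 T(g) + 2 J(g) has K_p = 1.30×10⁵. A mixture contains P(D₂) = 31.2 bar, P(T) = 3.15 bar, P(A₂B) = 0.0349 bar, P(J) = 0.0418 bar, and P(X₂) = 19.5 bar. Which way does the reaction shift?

Q_p = P(D₂)²·P(T)²·P(J)² / (P(X₂)·P(A₂B)³) = (31.2)²·(3.15)²·(0.0418)² / ((19.5)·(0.0349)³) = 20400
Q_p = 20400 < K_p = 1.30×10⁵, so the forward reaction proceeds.

in the forward direction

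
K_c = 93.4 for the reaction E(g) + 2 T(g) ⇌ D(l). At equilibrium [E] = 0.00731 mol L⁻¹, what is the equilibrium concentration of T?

(D is a pure liquid — omitted from K_c.)
At equilibrium, K_c = 1 / ([E]·[T]²) = 93.4.
1 / ((0.00731)·([T])²) = 93.4
[T]² = 1.46 ⇒ [T] = 1.21 mol L⁻¹

[T] = 1.21 mol L⁻¹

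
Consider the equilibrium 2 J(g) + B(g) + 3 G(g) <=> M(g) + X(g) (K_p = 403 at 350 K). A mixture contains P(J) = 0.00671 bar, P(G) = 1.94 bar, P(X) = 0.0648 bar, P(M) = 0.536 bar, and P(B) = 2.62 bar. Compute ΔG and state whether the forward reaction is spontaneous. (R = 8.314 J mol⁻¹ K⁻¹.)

ΔG = -6.70 kJ/mol; the forward reaction is spontaneous

Q_p = P(M)·P(X) / (P(J)²·P(B)·P(G)³) = (0.536)·(0.0648) / ((0.00671)²·(2.62)·(1.94)³) = 40.3
ΔG = RT ln(Q_p/K_p) = (8.314 J mol⁻¹ K⁻¹)(350 K) × ln(40.3/403)
   = (2.910 kJ/mol)(-2.303) = -6.70 kJ/mol
ΔG < 0, so the forward reaction is spontaneous (proceeds forward).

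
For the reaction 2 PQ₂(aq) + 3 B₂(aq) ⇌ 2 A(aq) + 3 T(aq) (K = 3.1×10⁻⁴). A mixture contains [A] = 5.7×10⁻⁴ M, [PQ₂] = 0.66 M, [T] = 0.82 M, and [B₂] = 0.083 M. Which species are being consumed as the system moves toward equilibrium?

A, T (products)

Q = [A]²·[T]³ / ([PQ₂]²·[B₂]³) = (5.7×10⁻⁴)²·(0.82)³ / ((0.66)²·(0.083)³) = 7.2×10⁻⁴
Q = 7.2×10⁻⁴ > K = 3.1×10⁻⁴: net reverse reaction.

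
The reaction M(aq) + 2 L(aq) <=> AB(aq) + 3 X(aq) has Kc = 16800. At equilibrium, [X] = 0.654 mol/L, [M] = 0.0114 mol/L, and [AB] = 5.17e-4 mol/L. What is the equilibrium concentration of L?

At equilibrium, Kc = [AB]·[X]³ / ([M]·[L]²) = 16800.
(5.17e-4)·(0.654)³ / ((0.0114)·([L])²) = 16800
[L]² = 7.55e-7 ⇒ [L] = 8.69e-4 mol/L

[L] = 8.69e-4 mol/L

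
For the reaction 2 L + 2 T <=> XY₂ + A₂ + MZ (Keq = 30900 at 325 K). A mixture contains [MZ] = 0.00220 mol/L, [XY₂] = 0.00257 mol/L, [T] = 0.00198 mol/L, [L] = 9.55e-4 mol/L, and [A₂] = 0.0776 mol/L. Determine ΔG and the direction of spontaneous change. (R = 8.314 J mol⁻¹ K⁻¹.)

ΔG = 3.73 kJ/mol; the forward reaction is non-spontaneous

Q = [XY₂]·[A₂]·[MZ] / ([L]²·[T]²) = (0.00257)·(0.0776)·(0.00220) / ((9.55e-4)²·(0.00198)²) = 1.23e5
ΔG = RT ln(Q/Keq) = (8.314 J mol⁻¹ K⁻¹)(325 K) × ln(1.23e5/30900)
   = (2.702 kJ/mol)(1.381) = 3.73 kJ/mol
ΔG > 0, so the forward reaction is non-spontaneous (proceeds in reverse).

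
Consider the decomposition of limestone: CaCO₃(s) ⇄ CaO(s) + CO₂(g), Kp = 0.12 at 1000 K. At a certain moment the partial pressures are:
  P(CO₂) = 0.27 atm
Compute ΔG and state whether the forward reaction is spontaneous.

(CaCO₃, CaO are pure solids — omitted from Qp.)
Qp = P(CO₂) = 0.270
ΔG = RT ln(Qp/Kp) = (8.314 J mol⁻¹ K⁻¹)(1000 K) × ln(0.270/0.12)
   = (8.314 kJ/mol)(0.8109) = 6.74 kJ/mol
ΔG > 0, so the forward reaction is non-spontaneous (proceeds in reverse).

ΔG = 6.74 kJ/mol; the forward reaction is non-spontaneous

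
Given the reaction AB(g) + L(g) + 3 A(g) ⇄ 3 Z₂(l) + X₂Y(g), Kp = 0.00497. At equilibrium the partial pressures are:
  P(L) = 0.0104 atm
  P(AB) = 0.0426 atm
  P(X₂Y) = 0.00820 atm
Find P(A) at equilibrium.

P(A) = 15.5 atm

(Z₂ is a pure liquid — omitted from Kp.)
At equilibrium, Kp = P(X₂Y) / (P(AB)·P(L)·P(A)³) = 0.00497.
(0.00820) / ((0.0426)·(0.0104)·(P(A))³) = 0.00497
P(A)³ = 3720 ⇒ P(A) = 15.5 atm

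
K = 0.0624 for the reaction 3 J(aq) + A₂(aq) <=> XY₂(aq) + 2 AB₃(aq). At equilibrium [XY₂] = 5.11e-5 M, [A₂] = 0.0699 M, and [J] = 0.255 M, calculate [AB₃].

At equilibrium, K = [XY₂]·[AB₃]² / ([J]³·[A₂]) = 0.0624.
(5.11e-5)·([AB₃])² / ((0.255)³·(0.0699)) = 0.0624
[AB₃]² = 1.42 ⇒ [AB₃] = 1.19 M

[AB₃] = 1.19 M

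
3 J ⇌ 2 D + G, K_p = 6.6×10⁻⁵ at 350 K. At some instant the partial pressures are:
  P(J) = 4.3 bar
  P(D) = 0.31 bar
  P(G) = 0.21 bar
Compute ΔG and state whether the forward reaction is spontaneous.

Q_p = P(D)²·P(G) / P(J)³ = (0.31)²·(0.21) / (4.3)³ = 2.54×10⁻⁴
ΔG = RT ln(Q_p/K_p) = (8.314 J mol⁻¹ K⁻¹)(350 K) × ln(2.54×10⁻⁴/6.6×10⁻⁵)
   = (2.910 kJ/mol)(1.348) = 3.92 kJ/mol
ΔG > 0, so the forward reaction is non-spontaneous (proceeds in reverse).

ΔG = 3.92 kJ/mol; the forward reaction is non-spontaneous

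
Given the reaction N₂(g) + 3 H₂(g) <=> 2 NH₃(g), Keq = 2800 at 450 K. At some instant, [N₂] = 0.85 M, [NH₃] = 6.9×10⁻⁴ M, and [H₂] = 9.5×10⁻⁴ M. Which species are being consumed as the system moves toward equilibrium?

N₂, H₂ (reactants)

Q = [NH₃]² / ([N₂]·[H₂]³) = (6.9×10⁻⁴)² / ((0.85)·(9.5×10⁻⁴)³) = 650
Q = 650 < Keq = 2800: net forward reaction.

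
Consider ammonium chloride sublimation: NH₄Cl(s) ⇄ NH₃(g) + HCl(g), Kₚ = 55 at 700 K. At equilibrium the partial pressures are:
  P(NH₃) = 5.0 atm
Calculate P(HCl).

(NH₄Cl is a pure solid — omitted from Kₚ.)
At equilibrium, Kₚ = P(NH₃)·P(HCl) = 55.
(5.0)·(P(HCl)) = 55
P(HCl) = 11.0 = 11 atm

P(HCl) = 11 atm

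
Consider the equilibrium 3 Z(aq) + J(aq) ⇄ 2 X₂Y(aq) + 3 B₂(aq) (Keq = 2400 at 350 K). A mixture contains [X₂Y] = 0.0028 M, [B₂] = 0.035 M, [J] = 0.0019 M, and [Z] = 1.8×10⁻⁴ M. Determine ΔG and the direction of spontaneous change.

Q = [X₂Y]²·[B₂]³ / ([Z]³·[J]) = (0.0028)²·(0.035)³ / ((1.8×10⁻⁴)³·(0.0019)) = 30300
ΔG = RT ln(Q/Keq) = (8.314 J mol⁻¹ K⁻¹)(350 K) × ln(30300/2400)
   = (2.910 kJ/mol)(2.536) = 7.38 kJ/mol
ΔG > 0, so the forward reaction is non-spontaneous (proceeds in reverse).

ΔG = 7.38 kJ/mol; the forward reaction is non-spontaneous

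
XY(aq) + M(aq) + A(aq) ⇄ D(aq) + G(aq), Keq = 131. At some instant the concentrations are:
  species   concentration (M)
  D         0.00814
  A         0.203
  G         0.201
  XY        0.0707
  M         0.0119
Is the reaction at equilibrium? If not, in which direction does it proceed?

Q = [D]·[G] / ([XY]·[M]·[A]) = (0.00814)·(0.201) / ((0.0707)·(0.0119)·(0.203)) = 9.58
Q = 9.58 < Keq = 131, so the forward reaction proceeds.

in the forward direction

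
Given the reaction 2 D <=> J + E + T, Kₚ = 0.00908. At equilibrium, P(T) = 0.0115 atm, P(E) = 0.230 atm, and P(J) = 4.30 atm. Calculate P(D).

P(D) = 1.12 atm

At equilibrium, Kₚ = P(J)·P(E)·P(T) / P(D)² = 0.00908.
(4.30)·(0.230)·(0.0115) / (P(D))² = 0.00908
P(D)² = 1.25 ⇒ P(D) = 1.12 atm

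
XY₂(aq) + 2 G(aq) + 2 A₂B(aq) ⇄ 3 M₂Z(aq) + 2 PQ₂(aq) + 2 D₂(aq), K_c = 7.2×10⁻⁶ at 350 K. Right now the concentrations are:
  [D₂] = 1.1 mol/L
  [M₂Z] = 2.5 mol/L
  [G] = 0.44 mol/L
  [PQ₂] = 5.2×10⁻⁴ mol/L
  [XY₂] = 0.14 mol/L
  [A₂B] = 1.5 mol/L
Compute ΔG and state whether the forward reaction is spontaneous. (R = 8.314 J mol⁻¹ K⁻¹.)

ΔG = 7.14 kJ/mol; the forward reaction is non-spontaneous

Q_c = [M₂Z]³·[PQ₂]²·[D₂]² / ([XY₂]·[G]²·[A₂B]²) = (2.5)³·(5.2×10⁻⁴)²·(1.1)² / ((0.14)·(0.44)²·(1.5)²) = 8.38×10⁻⁵
ΔG = RT ln(Q_c/K_c) = (8.314 J mol⁻¹ K⁻¹)(350 K) × ln(8.38×10⁻⁵/7.2×10⁻⁶)
   = (2.910 kJ/mol)(2.454) = 7.14 kJ/mol
ΔG > 0, so the forward reaction is non-spontaneous (proceeds in reverse).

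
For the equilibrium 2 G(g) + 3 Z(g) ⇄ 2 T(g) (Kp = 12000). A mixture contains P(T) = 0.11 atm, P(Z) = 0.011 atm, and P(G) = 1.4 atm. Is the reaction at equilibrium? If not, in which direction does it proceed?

forward (toward products)

Qp = P(T)² / (P(G)²·P(Z)³) = (0.11)² / ((1.4)²·(0.011)³) = 4600
Qp = 4600 < Kp = 12000, so the forward reaction proceeds.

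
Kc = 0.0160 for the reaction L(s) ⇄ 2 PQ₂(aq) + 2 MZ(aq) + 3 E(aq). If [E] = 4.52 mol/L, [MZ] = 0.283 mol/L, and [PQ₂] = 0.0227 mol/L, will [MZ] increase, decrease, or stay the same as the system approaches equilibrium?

increase

(L is a pure solid — omitted from Qc.)
Qc = [PQ₂]²·[MZ]²·[E]³ = (0.0227)²·(0.283)²·(4.52)³ = 0.00381
Qc = 0.00381 < Kc = 0.0160: net forward reaction.
MZ is a product, so it increases.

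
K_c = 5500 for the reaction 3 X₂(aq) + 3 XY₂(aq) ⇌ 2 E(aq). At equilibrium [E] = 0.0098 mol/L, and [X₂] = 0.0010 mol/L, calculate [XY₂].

At equilibrium, K_c = [E]² / ([X₂]³·[XY₂]³) = 5500.
(0.0098)² / ((0.0010)³·([XY₂])³) = 5500
[XY₂]³ = 17.5 ⇒ [XY₂] = 2.6 mol/L

[XY₂] = 2.6 mol/L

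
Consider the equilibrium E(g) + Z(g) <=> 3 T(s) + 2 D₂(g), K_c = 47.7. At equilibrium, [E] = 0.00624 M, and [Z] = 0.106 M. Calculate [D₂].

(T is a pure solid — omitted from K_c.)
At equilibrium, K_c = [D₂]² / ([E]·[Z]) = 47.7.
([D₂])² / ((0.00624)·(0.106)) = 47.7
[D₂]² = 0.0316 ⇒ [D₂] = 0.178 M

[D₂] = 0.178 M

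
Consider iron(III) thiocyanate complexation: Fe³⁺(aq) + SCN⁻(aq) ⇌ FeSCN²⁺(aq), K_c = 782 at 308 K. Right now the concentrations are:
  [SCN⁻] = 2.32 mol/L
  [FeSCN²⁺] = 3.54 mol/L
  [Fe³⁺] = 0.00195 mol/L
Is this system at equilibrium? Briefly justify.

Q_c = [FeSCN²⁺] / ([Fe³⁺]·[SCN⁻]) = (3.54) / ((0.00195)·(2.32)) = 782
Q_c = 782 = K_c; the system is at equilibrium.

yes, at equilibrium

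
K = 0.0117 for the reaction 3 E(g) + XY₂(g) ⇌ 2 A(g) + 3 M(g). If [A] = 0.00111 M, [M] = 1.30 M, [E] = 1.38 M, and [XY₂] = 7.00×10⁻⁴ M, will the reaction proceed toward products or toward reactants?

toward products

Q = [A]²·[M]³ / ([E]³·[XY₂]) = (0.00111)²·(1.30)³ / ((1.38)³·(7.00×10⁻⁴)) = 0.00147
Q = 0.00147 < K = 0.0117, so the forward reaction proceeds.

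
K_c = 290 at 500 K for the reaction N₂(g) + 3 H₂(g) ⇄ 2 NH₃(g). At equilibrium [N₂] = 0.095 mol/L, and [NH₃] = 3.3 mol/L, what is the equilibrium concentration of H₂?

[H₂] = 0.73 mol/L

At equilibrium, K_c = [NH₃]² / ([N₂]·[H₂]³) = 290.
(3.3)² / ((0.095)·([H₂])³) = 290
[H₂]³ = 0.395 ⇒ [H₂] = 0.73 mol/L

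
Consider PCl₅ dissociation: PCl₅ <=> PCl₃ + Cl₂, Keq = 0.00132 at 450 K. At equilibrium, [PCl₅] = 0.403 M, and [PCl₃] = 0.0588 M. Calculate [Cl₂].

[Cl₂] = 0.00905 M

At equilibrium, Keq = [PCl₃]·[Cl₂] / [PCl₅] = 0.00132.
(0.0588)·([Cl₂]) / (0.403) = 0.00132
[Cl₂] = 0.00905 M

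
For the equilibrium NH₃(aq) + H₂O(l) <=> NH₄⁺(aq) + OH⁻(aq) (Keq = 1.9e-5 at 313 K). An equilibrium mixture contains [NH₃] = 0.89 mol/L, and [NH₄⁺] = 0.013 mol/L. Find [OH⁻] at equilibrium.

(H₂O is a pure liquid — omitted from Keq.)
At equilibrium, Keq = [NH₄⁺]·[OH⁻] / [NH₃] = 1.9e-5.
(0.013)·([OH⁻]) / (0.89) = 1.9e-5
[OH⁻] = 0.00130 = 0.0013 mol/L

[OH⁻] = 0.0013 mol/L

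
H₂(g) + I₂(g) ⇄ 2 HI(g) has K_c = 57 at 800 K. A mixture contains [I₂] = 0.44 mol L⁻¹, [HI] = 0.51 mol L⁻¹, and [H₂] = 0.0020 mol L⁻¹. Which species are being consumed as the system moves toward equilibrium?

HI (products)

Q_c = [HI]² / ([H₂]·[I₂]) = (0.51)² / ((0.0020)·(0.44)) = 300
Q_c = 300 > K_c = 57: net reverse reaction.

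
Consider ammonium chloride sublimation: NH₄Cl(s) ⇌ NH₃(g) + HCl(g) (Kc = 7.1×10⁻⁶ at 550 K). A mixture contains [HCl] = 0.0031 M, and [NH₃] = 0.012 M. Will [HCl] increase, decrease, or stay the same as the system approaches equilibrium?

decrease

(NH₄Cl is a pure solid — omitted from Qc.)
Qc = [NH₃]·[HCl] = (0.012)·(0.0031) = 3.7×10⁻⁵
Qc = 3.7×10⁻⁵ > Kc = 7.1×10⁻⁶: net reverse reaction.
HCl is a product, so it decreases.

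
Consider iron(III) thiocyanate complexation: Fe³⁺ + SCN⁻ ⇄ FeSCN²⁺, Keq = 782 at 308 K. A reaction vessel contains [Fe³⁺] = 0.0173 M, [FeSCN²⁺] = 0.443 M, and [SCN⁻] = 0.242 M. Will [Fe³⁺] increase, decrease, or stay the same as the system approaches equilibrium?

Q = [FeSCN²⁺] / ([Fe³⁺]·[SCN⁻]) = (0.443) / ((0.0173)·(0.242)) = 106
Q = 106 < Keq = 782: net forward reaction.
Fe³⁺ is a reactant, so it decreases.

decrease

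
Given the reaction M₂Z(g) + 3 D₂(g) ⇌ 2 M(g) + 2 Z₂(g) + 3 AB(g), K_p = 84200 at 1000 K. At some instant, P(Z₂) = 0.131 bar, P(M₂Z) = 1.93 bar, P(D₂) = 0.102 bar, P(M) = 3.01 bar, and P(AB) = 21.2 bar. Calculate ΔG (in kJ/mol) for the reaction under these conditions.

ΔG = 17.9 kJ/mol

Q_p = P(M)²·P(Z₂)²·P(AB)³ / (P(M₂Z)·P(D₂)³) = (3.01)²·(0.131)²·(21.2)³ / ((1.93)·(0.102)³) = 7.23e5
ΔG = RT ln(Q_p/K_p) = (8.314 J mol⁻¹ K⁻¹)(1000 K) × ln(7.23e5/84200)
   = (8.314 kJ/mol)(2.150) = 17.9 kJ/mol
ΔG > 0, so the forward reaction is non-spontaneous (proceeds in reverse).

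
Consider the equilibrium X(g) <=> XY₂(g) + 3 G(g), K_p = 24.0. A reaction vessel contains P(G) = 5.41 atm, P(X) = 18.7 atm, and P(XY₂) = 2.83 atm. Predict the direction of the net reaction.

at equilibrium

Q_p = P(XY₂)·P(G)³ / P(X) = (2.83)·(5.41)³ / (18.7) = 24.0
Q_p = 24.0 = K_p, so the system is already at equilibrium.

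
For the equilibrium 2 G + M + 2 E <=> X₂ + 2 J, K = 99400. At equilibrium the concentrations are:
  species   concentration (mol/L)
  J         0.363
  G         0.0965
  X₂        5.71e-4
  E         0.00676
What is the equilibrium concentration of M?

[M] = 0.00178 mol/L

At equilibrium, K = [X₂]·[J]² / ([G]²·[M]·[E]²) = 99400.
(5.71e-4)·(0.363)² / ((0.0965)²·([M])·(0.00676)²) = 99400
[M] = 0.00178 mol/L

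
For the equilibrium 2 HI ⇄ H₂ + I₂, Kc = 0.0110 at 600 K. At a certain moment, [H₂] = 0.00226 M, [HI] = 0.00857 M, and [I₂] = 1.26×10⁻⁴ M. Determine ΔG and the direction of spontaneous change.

ΔG = -5.20 kJ/mol; the forward reaction is spontaneous

Qc = [H₂]·[I₂] / [HI]² = (0.00226)·(1.26×10⁻⁴) / (0.00857)² = 0.00388
ΔG = RT ln(Qc/Kc) = (8.314 J mol⁻¹ K⁻¹)(600 K) × ln(0.00388/0.0110)
   = (4.988 kJ/mol)(-1.042) = -5.20 kJ/mol
ΔG < 0, so the forward reaction is spontaneous (proceeds forward).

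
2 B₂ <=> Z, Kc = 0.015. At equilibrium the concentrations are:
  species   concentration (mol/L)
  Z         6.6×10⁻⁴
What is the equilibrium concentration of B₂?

At equilibrium, Kc = [Z] / [B₂]² = 0.015.
(6.6×10⁻⁴) / ([B₂])² = 0.015
[B₂]² = 0.0440 ⇒ [B₂] = 0.21 mol/L

[B₂] = 0.21 mol/L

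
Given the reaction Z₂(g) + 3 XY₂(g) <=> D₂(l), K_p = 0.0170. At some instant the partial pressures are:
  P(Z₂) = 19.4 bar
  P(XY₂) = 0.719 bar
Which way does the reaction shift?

(D₂ is a pure liquid — omitted from Q_p.)
Q_p = 1 / (P(Z₂)·P(XY₂)³) = 1 / ((19.4)·(0.719)³) = 0.139
Q_p = 0.139 > K_p = 0.0170, so the reverse reaction proceeds.

to the left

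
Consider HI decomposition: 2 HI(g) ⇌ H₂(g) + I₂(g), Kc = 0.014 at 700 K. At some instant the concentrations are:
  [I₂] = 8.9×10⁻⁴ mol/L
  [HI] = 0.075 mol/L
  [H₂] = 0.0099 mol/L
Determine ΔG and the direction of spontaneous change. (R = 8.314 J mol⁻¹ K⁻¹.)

ΔG = -12.7 kJ/mol; the forward reaction is spontaneous

Qc = [H₂]·[I₂] / [HI]² = (0.0099)·(8.9×10⁻⁴) / (0.075)² = 0.00157
ΔG = RT ln(Qc/Kc) = (8.314 J mol⁻¹ K⁻¹)(700 K) × ln(0.00157/0.014)
   = (5.820 kJ/mol)(-2.188) = -12.7 kJ/mol
ΔG < 0, so the forward reaction is spontaneous (proceeds forward).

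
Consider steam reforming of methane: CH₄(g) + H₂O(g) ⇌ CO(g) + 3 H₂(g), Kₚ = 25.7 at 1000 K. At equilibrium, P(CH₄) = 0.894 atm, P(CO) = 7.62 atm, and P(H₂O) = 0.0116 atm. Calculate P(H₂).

P(H₂) = 0.327 atm

At equilibrium, Kₚ = P(CO)·P(H₂)³ / (P(CH₄)·P(H₂O)) = 25.7.
(7.62)·(P(H₂))³ / ((0.894)·(0.0116)) = 25.7
P(H₂)³ = 0.0350 ⇒ P(H₂) = 0.327 atm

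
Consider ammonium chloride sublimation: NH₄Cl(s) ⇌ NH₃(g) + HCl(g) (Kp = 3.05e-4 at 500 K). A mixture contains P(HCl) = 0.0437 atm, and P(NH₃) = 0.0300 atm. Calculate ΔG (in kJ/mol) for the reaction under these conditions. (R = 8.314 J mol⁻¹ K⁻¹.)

ΔG = 6.06 kJ/mol

(NH₄Cl is a pure solid — omitted from Qp.)
Qp = P(NH₃)·P(HCl) = (0.0300)·(0.0437) = 0.00131
ΔG = RT ln(Qp/Kp) = (8.314 J mol⁻¹ K⁻¹)(500 K) × ln(0.00131/3.05e-4)
   = (4.157 kJ/mol)(1.457) = 6.06 kJ/mol
ΔG > 0, so the forward reaction is non-spontaneous (proceeds in reverse).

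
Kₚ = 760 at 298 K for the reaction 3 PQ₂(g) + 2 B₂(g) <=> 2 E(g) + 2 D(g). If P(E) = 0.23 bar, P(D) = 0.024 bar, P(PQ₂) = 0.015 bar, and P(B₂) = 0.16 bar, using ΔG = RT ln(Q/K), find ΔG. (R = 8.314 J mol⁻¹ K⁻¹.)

ΔG = -1.90 kJ/mol

Qₚ = P(E)²·P(D)² / (P(PQ₂)³·P(B₂)²) = (0.23)²·(0.024)² / ((0.015)³·(0.16)²) = 353
ΔG = RT ln(Qₚ/Kₚ) = (8.314 J mol⁻¹ K⁻¹)(298 K) × ln(353/760)
   = (2.478 kJ/mol)(-0.7669) = -1.90 kJ/mol
ΔG < 0, so the forward reaction is spontaneous (proceeds forward).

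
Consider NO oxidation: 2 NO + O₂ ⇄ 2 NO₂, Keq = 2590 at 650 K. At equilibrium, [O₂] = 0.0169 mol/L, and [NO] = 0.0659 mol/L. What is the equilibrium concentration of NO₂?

[NO₂] = 0.436 mol/L

At equilibrium, Keq = [NO₂]² / ([NO]²·[O₂]) = 2590.
([NO₂])² / ((0.0659)²·(0.0169)) = 2590
[NO₂]² = 0.190 ⇒ [NO₂] = 0.436 mol/L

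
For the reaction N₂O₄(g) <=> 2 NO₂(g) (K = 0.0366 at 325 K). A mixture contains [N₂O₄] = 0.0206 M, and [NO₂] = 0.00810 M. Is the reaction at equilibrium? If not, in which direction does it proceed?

Q = [NO₂]² / [N₂O₄] = (0.00810)² / (0.0206) = 0.00318
Q = 0.00318 < K = 0.0366, so the forward reaction proceeds.

in the forward direction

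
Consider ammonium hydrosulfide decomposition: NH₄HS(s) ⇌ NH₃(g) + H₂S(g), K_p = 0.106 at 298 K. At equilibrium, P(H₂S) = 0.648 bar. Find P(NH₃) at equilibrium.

(NH₄HS is a pure solid — omitted from K_p.)
At equilibrium, K_p = P(NH₃)·P(H₂S) = 0.106.
(P(NH₃))·(0.648) = 0.106
P(NH₃) = 0.164 bar

P(NH₃) = 0.164 bar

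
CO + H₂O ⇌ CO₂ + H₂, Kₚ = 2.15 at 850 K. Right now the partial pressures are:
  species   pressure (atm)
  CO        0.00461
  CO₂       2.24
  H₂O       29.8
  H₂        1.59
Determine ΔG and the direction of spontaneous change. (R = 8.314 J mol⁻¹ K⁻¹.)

Qₚ = P(CO₂)·P(H₂) / (P(CO)·P(H₂O)) = (2.24)·(1.59) / ((0.00461)·(29.8)) = 25.9
ΔG = RT ln(Qₚ/Kₚ) = (8.314 J mol⁻¹ K⁻¹)(850 K) × ln(25.9/2.15)
   = (7.067 kJ/mol)(2.489) = 17.6 kJ/mol
ΔG > 0, so the forward reaction is non-spontaneous (proceeds in reverse).

ΔG = 17.6 kJ/mol; the forward reaction is non-spontaneous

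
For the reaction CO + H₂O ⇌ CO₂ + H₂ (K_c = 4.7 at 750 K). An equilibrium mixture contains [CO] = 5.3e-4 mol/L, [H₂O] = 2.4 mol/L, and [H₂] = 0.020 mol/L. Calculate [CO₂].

[CO₂] = 0.30 mol/L

At equilibrium, K_c = [CO₂]·[H₂] / ([CO]·[H₂O]) = 4.7.
([CO₂])·(0.020) / ((5.3e-4)·(2.4)) = 4.7
[CO₂] = 0.299 = 0.30 mol/L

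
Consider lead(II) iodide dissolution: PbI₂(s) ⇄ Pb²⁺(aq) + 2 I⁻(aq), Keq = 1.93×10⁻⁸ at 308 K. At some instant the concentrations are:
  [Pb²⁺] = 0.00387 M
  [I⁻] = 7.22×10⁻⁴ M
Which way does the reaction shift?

in the forward direction

(PbI₂ is a pure solid — omitted from Q.)
Q = [Pb²⁺]·[I⁻]² = (0.00387)·(7.22×10⁻⁴)² = 2.02×10⁻⁹
Q = 2.02×10⁻⁹ < Keq = 1.93×10⁻⁸, so the forward reaction proceeds.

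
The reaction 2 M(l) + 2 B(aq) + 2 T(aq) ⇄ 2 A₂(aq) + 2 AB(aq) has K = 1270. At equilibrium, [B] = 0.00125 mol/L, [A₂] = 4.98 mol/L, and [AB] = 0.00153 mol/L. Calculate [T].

[T] = 0.171 mol/L

(M is a pure liquid — omitted from K.)
At equilibrium, K = [A₂]²·[AB]² / ([B]²·[T]²) = 1270.
(4.98)²·(0.00153)² / ((0.00125)²·([T])²) = 1270
[T]² = 0.0293 ⇒ [T] = 0.171 mol/L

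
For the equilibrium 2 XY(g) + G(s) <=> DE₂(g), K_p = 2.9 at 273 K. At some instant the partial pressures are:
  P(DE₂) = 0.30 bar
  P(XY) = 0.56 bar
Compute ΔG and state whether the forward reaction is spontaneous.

ΔG = -2.52 kJ/mol; the forward reaction is spontaneous

(G is a pure solid — omitted from Q_p.)
Q_p = P(DE₂) / P(XY)² = (0.30) / (0.56)² = 0.957
ΔG = RT ln(Q_p/K_p) = (8.314 J mol⁻¹ K⁻¹)(273 K) × ln(0.957/2.9)
   = (2.270 kJ/mol)(-1.109) = -2.52 kJ/mol
ΔG < 0, so the forward reaction is spontaneous (proceeds forward).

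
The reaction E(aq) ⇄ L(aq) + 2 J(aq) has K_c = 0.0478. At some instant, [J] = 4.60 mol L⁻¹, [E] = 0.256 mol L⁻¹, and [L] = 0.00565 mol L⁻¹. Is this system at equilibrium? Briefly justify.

no; Q > K, reaction proceeds in reverse

Q_c = [L]·[J]² / [E] = (0.00565)·(4.60)² / (0.256) = 0.467
Q_c = 0.467 > K_c = 0.0478: net reverse reaction.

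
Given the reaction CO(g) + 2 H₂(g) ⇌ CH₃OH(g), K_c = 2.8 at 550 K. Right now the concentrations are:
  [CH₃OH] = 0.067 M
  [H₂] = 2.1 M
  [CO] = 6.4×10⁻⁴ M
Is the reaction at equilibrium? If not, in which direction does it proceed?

reverse (toward reactants)

Q_c = [CH₃OH] / ([CO]·[H₂]²) = (0.067) / ((6.4×10⁻⁴)·(2.1)²) = 24
Q_c = 24 > K_c = 2.8, so the reverse reaction proceeds.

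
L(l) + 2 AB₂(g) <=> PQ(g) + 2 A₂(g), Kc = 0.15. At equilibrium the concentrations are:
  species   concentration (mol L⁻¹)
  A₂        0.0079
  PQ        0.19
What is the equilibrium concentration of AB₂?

[AB₂] = 0.0089 mol L⁻¹

(L is a pure liquid — omitted from Kc.)
At equilibrium, Kc = [PQ]·[A₂]² / [AB₂]² = 0.15.
(0.19)·(0.0079)² / ([AB₂])² = 0.15
[AB₂]² = 7.91×10⁻⁵ ⇒ [AB₂] = 0.0089 mol L⁻¹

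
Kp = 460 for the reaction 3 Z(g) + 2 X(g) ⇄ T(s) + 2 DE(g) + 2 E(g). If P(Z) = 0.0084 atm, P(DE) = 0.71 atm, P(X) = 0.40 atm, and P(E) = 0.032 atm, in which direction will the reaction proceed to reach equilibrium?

toward reactants

(T is a pure solid — omitted from Qp.)
Qp = P(DE)²·P(E)² / (P(Z)³·P(X)²) = (0.71)²·(0.032)² / ((0.0084)³·(0.40)²) = 5400
Qp = 5400 > Kp = 460, so the reverse reaction proceeds.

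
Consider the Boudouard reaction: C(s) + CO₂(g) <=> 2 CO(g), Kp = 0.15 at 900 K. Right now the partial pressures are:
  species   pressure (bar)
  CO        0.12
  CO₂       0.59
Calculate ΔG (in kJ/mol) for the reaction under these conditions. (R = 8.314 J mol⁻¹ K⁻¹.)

(C is a pure solid — omitted from Qp.)
Qp = P(CO)² / P(CO₂) = (0.12)² / (0.59) = 0.0244
ΔG = RT ln(Qp/Kp) = (8.314 J mol⁻¹ K⁻¹)(900 K) × ln(0.0244/0.15)
   = (7.483 kJ/mol)(-1.816) = -13.6 kJ/mol
ΔG < 0, so the forward reaction is spontaneous (proceeds forward).

ΔG = -13.6 kJ/mol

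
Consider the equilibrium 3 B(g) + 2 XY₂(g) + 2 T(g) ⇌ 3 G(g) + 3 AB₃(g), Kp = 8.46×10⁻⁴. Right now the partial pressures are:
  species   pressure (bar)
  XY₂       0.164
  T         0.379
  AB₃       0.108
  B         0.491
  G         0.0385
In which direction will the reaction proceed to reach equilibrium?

forward (toward products)

Qp = P(G)³·P(AB₃)³ / (P(B)³·P(XY₂)²·P(T)²) = (0.0385)³·(0.108)³ / ((0.491)³·(0.164)²·(0.379)²) = 1.57×10⁻⁴
Qp = 1.57×10⁻⁴ < Kp = 8.46×10⁻⁴, so the forward reaction proceeds.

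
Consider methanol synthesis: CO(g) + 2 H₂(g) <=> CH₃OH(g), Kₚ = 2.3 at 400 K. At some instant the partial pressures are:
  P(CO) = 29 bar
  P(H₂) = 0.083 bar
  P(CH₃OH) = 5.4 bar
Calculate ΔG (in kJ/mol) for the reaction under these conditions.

ΔG = 8.19 kJ/mol

Qₚ = P(CH₃OH) / (P(CO)·P(H₂)²) = (5.4) / ((29)·(0.083)²) = 27.0
ΔG = RT ln(Qₚ/Kₚ) = (8.314 J mol⁻¹ K⁻¹)(400 K) × ln(27.0/2.3)
   = (3.326 kJ/mol)(2.463) = 8.19 kJ/mol
ΔG > 0, so the forward reaction is non-spontaneous (proceeds in reverse).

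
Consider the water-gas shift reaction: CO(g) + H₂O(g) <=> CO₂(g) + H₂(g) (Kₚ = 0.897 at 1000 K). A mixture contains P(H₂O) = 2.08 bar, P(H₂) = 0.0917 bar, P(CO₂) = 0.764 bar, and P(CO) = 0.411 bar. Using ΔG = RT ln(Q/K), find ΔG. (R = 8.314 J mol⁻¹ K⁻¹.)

Qₚ = P(CO₂)·P(H₂) / (P(CO)·P(H₂O)) = (0.764)·(0.0917) / ((0.411)·(2.08)) = 0.0820
ΔG = RT ln(Qₚ/Kₚ) = (8.314 J mol⁻¹ K⁻¹)(1000 K) × ln(0.0820/0.897)
   = (8.314 kJ/mol)(-2.392) = -19.9 kJ/mol
ΔG < 0, so the forward reaction is spontaneous (proceeds forward).

ΔG = -19.9 kJ/mol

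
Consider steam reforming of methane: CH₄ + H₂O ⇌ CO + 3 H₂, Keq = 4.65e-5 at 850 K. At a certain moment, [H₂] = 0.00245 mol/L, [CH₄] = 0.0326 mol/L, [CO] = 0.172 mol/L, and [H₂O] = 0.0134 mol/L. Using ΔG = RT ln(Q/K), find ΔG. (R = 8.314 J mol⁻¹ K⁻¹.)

ΔG = -14.7 kJ/mol

Q = [CO]·[H₂]³ / ([CH₄]·[H₂O]) = (0.172)·(0.00245)³ / ((0.0326)·(0.0134)) = 5.79e-6
ΔG = RT ln(Q/Keq) = (8.314 J mol⁻¹ K⁻¹)(850 K) × ln(5.79e-6/4.65e-5)
   = (7.067 kJ/mol)(-2.083) = -14.7 kJ/mol
ΔG < 0, so the forward reaction is spontaneous (proceeds forward).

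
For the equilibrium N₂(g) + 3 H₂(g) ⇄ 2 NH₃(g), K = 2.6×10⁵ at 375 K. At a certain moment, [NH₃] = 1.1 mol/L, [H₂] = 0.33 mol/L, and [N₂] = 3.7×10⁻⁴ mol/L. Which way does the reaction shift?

to the right

Q = [NH₃]² / ([N₂]·[H₂]³) = (1.1)² / ((3.7×10⁻⁴)·(0.33)³) = 91000
Q = 91000 < K = 2.6×10⁵, so the forward reaction proceeds.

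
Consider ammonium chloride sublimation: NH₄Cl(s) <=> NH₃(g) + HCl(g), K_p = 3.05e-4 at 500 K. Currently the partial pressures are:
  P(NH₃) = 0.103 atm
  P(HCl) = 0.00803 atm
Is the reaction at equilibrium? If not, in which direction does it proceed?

in the reverse direction

(NH₄Cl is a pure solid — omitted from Q_p.)
Q_p = P(NH₃)·P(HCl) = (0.103)·(0.00803) = 8.27e-4
Q_p = 8.27e-4 > K_p = 3.05e-4, so the reverse reaction proceeds.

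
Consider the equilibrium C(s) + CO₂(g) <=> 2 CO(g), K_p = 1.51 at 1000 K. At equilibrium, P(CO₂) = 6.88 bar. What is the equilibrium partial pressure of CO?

P(CO) = 3.22 bar

(C is a pure solid — omitted from K_p.)
At equilibrium, K_p = P(CO)² / P(CO₂) = 1.51.
(P(CO))² / (6.88) = 1.51
P(CO)² = 10.4 ⇒ P(CO) = 3.22 bar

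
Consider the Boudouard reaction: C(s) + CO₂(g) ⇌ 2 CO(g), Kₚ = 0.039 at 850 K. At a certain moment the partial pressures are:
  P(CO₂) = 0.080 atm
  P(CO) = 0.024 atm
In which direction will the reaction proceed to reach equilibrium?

to the right

(C is a pure solid — omitted from Qₚ.)
Qₚ = P(CO)² / P(CO₂) = (0.024)² / (0.080) = 0.0072
Qₚ = 0.0072 < Kₚ = 0.039, so the forward reaction proceeds.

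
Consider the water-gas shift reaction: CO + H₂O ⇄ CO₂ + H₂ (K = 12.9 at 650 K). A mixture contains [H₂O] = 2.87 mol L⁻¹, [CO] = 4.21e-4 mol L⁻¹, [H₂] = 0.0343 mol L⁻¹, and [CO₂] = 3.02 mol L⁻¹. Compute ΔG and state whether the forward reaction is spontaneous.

Q = [CO₂]·[H₂] / ([CO]·[H₂O]) = (3.02)·(0.0343) / ((4.21e-4)·(2.87)) = 85.7
ΔG = RT ln(Q/K) = (8.314 J mol⁻¹ K⁻¹)(650 K) × ln(85.7/12.9)
   = (5.404 kJ/mol)(1.894) = 10.2 kJ/mol
ΔG > 0, so the forward reaction is non-spontaneous (proceeds in reverse).

ΔG = 10.2 kJ/mol; the forward reaction is non-spontaneous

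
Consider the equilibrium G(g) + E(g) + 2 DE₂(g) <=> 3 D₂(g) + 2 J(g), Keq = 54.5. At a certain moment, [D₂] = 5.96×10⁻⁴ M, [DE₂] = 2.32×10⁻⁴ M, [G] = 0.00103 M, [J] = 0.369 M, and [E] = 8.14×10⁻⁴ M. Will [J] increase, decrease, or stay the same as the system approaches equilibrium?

decrease

Q = [D₂]³·[J]² / ([G]·[E]·[DE₂]²) = (5.96×10⁻⁴)³·(0.369)² / ((0.00103)·(8.14×10⁻⁴)·(2.32×10⁻⁴)²) = 639
Q = 639 > Keq = 54.5: net reverse reaction.
J is a product, so it decreases.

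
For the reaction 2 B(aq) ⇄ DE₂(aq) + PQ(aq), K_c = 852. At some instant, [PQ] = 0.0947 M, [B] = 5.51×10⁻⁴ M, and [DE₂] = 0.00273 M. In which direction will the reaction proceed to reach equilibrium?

no net change (already at equilibrium)

Q_c = [DE₂]·[PQ] / [B]² = (0.00273)·(0.0947) / (5.51×10⁻⁴)² = 852
Q_c = 852 = K_c, so the system is already at equilibrium.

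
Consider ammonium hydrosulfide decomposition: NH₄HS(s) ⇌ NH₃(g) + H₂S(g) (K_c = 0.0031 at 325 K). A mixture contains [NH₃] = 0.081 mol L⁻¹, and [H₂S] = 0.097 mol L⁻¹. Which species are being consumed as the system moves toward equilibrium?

(NH₄HS is a pure solid — omitted from Q_c.)
Q_c = [NH₃]·[H₂S] = (0.081)·(0.097) = 0.0079
Q_c = 0.0079 > K_c = 0.0031: net reverse reaction.

NH₃, H₂S (products)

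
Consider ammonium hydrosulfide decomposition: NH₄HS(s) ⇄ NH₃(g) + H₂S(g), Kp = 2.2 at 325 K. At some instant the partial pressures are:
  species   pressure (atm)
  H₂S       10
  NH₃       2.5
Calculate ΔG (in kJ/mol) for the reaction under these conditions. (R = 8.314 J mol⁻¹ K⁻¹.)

(NH₄HS is a pure solid — omitted from Qp.)
Qp = P(NH₃)·P(H₂S) = (2.5)·(10) = 25.0
ΔG = RT ln(Qp/Kp) = (8.314 J mol⁻¹ K⁻¹)(325 K) × ln(25.0/2.2)
   = (2.702 kJ/mol)(2.430) = 6.57 kJ/mol
ΔG > 0, so the forward reaction is non-spontaneous (proceeds in reverse).

ΔG = 6.57 kJ/mol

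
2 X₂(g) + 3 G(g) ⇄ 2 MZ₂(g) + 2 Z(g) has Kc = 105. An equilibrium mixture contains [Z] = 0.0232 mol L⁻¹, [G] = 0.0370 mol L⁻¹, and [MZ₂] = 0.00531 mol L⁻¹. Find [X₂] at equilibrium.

At equilibrium, Kc = [MZ₂]²·[Z]² / ([X₂]²·[G]³) = 105.
(0.00531)²·(0.0232)² / (([X₂])²·(0.0370)³) = 105
[X₂]² = 2.85×10⁻⁶ ⇒ [X₂] = 0.00169 mol L⁻¹

[X₂] = 0.00169 mol L⁻¹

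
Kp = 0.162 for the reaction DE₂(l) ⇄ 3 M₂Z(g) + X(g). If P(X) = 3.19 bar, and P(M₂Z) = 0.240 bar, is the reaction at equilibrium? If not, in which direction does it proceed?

(DE₂ is a pure liquid — omitted from Qp.)
Qp = P(M₂Z)³·P(X) = (0.240)³·(3.19) = 0.0441
Qp = 0.0441 < Kp = 0.162, so the forward reaction proceeds.

toward products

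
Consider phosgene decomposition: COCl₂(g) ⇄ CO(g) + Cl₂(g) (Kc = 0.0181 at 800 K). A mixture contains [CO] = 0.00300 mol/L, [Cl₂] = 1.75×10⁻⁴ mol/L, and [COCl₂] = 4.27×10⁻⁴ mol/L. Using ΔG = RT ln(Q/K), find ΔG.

ΔG = -17.9 kJ/mol

Qc = [CO]·[Cl₂] / [COCl₂] = (0.00300)·(1.75×10⁻⁴) / (4.27×10⁻⁴) = 0.00123
ΔG = RT ln(Qc/Kc) = (8.314 J mol⁻¹ K⁻¹)(800 K) × ln(0.00123/0.0181)
   = (6.651 kJ/mol)(-2.689) = -17.9 kJ/mol
ΔG < 0, so the forward reaction is spontaneous (proceeds forward).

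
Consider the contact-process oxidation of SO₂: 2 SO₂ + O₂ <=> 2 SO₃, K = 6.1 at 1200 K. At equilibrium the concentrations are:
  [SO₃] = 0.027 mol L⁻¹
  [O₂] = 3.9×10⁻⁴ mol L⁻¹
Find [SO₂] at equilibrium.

At equilibrium, K = [SO₃]² / ([SO₂]²·[O₂]) = 6.1.
(0.027)² / (([SO₂])²·(3.9×10⁻⁴)) = 6.1
[SO₂]² = 0.306 ⇒ [SO₂] = 0.55 mol L⁻¹

[SO₂] = 0.55 mol L⁻¹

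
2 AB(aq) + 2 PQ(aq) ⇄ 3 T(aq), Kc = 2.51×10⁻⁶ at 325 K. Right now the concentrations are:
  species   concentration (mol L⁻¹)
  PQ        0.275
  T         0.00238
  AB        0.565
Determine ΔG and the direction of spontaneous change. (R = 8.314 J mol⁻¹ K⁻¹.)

Qc = [T]³ / ([AB]²·[PQ]²) = (0.00238)³ / ((0.565)²·(0.275)²) = 5.58×10⁻⁷
ΔG = RT ln(Qc/Kc) = (8.314 J mol⁻¹ K⁻¹)(325 K) × ln(5.58×10⁻⁷/2.51×10⁻⁶)
   = (2.702 kJ/mol)(-1.504) = -4.06 kJ/mol
ΔG < 0, so the forward reaction is spontaneous (proceeds forward).

ΔG = -4.06 kJ/mol; the forward reaction is spontaneous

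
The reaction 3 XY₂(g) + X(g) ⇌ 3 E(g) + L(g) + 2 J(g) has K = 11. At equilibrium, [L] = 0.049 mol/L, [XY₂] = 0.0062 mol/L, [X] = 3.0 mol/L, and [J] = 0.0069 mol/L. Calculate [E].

At equilibrium, K = [E]³·[L]·[J]² / ([XY₂]³·[X]) = 11.
([E])³·(0.049)·(0.0069)² / ((0.0062)³·(3.0)) = 11
[E]³ = 3.37 ⇒ [E] = 1.5 mol/L

[E] = 1.5 mol/L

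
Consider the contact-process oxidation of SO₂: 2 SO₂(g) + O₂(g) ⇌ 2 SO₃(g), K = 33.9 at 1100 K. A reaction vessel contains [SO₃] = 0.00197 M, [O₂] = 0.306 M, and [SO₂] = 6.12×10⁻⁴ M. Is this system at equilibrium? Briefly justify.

Q = [SO₃]² / ([SO₂]²·[O₂]) = (0.00197)² / ((6.12×10⁻⁴)²·(0.306)) = 33.9
Q = 33.9 = K; the system is at equilibrium.

yes, at equilibrium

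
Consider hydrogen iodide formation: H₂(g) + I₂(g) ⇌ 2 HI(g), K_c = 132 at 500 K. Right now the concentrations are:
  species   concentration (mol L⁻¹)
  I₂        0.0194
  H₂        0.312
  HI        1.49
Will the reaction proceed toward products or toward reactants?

Q_c = [HI]² / ([H₂]·[I₂]) = (1.49)² / ((0.312)·(0.0194)) = 367
Q_c = 367 > K_c = 132, so the reverse reaction proceeds.

in the reverse direction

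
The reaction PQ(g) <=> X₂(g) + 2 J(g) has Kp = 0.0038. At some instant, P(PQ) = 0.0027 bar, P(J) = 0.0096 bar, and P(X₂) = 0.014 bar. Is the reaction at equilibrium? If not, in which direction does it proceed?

toward products

Qp = P(X₂)·P(J)² / P(PQ) = (0.014)·(0.0096)² / (0.0027) = 4.8×10⁻⁴
Qp = 4.8×10⁻⁴ < Kp = 0.0038, so the forward reaction proceeds.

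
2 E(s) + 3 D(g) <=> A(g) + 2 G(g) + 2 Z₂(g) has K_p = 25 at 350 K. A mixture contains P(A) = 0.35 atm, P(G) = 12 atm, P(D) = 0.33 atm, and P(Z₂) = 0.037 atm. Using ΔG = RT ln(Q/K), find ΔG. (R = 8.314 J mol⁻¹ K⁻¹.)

ΔG = -7.47 kJ/mol

(E is a pure solid — omitted from Q_p.)
Q_p = P(A)·P(G)²·P(Z₂)² / P(D)³ = (0.35)·(12)²·(0.037)² / (0.33)³ = 1.92
ΔG = RT ln(Q_p/K_p) = (8.314 J mol⁻¹ K⁻¹)(350 K) × ln(1.92/25)
   = (2.910 kJ/mol)(-2.567) = -7.47 kJ/mol
ΔG < 0, so the forward reaction is spontaneous (proceeds forward).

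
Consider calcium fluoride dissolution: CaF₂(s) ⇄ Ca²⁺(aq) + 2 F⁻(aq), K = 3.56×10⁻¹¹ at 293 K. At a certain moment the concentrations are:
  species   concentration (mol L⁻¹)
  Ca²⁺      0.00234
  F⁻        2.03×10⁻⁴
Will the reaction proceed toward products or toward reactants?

to the left

(CaF₂ is a pure solid — omitted from Q.)
Q = [Ca²⁺]·[F⁻]² = (0.00234)·(2.03×10⁻⁴)² = 9.64×10⁻¹¹
Q = 9.64×10⁻¹¹ > K = 3.56×10⁻¹¹, so the reverse reaction proceeds.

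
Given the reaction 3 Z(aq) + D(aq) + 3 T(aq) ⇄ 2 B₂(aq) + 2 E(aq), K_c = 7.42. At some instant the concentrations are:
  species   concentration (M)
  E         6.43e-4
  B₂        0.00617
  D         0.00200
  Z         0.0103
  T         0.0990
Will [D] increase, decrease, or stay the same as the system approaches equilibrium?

stay the same

Q_c = [B₂]²·[E]² / ([Z]³·[D]·[T]³) = (0.00617)²·(6.43e-4)² / ((0.0103)³·(0.00200)·(0.0990)³) = 7.42
Q_c = 7.42 = K_c; the system is at equilibrium.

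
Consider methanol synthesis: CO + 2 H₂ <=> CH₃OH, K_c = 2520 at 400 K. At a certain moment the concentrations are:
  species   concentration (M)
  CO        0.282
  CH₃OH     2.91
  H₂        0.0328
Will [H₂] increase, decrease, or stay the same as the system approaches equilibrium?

Q_c = [CH₃OH] / ([CO]·[H₂]²) = (2.91) / ((0.282)·(0.0328)²) = 9590
Q_c = 9590 > K_c = 2520: net reverse reaction.
H₂ is a reactant, so it increases.

increase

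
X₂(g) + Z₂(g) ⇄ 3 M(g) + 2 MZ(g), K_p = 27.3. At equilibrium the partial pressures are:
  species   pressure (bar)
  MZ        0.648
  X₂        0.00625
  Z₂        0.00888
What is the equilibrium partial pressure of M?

P(M) = 0.153 bar

At equilibrium, K_p = P(M)³·P(MZ)² / (P(X₂)·P(Z₂)) = 27.3.
(P(M))³·(0.648)² / ((0.00625)·(0.00888)) = 27.3
P(M)³ = 0.00361 ⇒ P(M) = 0.153 bar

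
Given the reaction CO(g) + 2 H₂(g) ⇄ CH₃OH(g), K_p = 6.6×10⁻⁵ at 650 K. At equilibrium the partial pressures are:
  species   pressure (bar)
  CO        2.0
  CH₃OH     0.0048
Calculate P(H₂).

At equilibrium, K_p = P(CH₃OH) / (P(CO)·P(H₂)²) = 6.6×10⁻⁵.
(0.0048) / ((2.0)·(P(H₂))²) = 6.6×10⁻⁵
P(H₂)² = 36.4 ⇒ P(H₂) = 6.0 bar

P(H₂) = 6.0 bar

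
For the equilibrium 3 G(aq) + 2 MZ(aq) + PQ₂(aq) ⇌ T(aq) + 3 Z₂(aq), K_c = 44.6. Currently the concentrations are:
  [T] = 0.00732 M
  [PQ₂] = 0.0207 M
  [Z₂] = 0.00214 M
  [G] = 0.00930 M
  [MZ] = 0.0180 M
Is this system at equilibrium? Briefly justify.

no; Q < K, reaction proceeds forward

Q_c = [T]·[Z₂]³ / ([G]³·[MZ]²·[PQ₂]) = (0.00732)·(0.00214)³ / ((0.00930)³·(0.0180)²·(0.0207)) = 13.3
Q_c = 13.3 < K_c = 44.6: net forward reaction.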